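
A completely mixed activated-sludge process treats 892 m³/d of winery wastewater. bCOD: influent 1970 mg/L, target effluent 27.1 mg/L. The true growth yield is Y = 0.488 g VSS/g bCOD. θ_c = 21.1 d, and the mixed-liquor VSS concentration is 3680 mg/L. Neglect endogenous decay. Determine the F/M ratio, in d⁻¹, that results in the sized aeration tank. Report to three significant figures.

V·X = Y·Q·ΔS·θ_c gives V = 0.488 × 892 × (1970 − 27.1) × 21.1 / 3680 = 4849 m³.
Food-to-microorganism ratio F/M = Q S₀ / (V X) = 892 × 1970 / (4849 × 3680) = 0.09847 d⁻¹.

F/M ≈ 0.0985 d⁻¹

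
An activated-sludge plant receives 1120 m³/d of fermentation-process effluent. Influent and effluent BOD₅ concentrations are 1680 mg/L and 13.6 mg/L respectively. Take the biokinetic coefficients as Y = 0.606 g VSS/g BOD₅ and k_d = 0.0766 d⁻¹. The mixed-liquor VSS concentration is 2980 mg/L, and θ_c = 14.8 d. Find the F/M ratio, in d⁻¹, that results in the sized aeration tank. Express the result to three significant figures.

From the SRT design equation V = Y Q (S₀−S) θ_c / [X (1 + k_d θ_c)] = 0.606 × 1120 × (1680 − 13.6) × 14.8 / [2980 × (1 + 0.0766 × 14.8)] = 1.67×10^7 / 6358 = 2633 m³.
F/M = Q·S₀ / (V·X) = 1120 × 1680 / (2633 × 2980) = 0.2398 g BOD₅·(g VSS·d)⁻¹.

F/M ≈ 0.240 d⁻¹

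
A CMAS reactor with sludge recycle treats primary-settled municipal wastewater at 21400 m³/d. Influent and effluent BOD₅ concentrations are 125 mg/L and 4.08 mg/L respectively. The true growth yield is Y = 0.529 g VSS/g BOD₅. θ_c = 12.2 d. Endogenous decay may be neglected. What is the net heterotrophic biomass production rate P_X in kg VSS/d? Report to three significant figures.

P_X ≈ 1370 kg VSS/d

No decay correction is needed, so Y_obs = Y = 0.529.
Mass of BOD₅ removed per day: Q(S₀ − S) = 21400 × 120.9 g/m³ = 2588 kg/d.
Biomass produced: P_X = Y_obs·Q·ΔS = 0.5290 × 2588 ≈ 1369 kg VSS/d.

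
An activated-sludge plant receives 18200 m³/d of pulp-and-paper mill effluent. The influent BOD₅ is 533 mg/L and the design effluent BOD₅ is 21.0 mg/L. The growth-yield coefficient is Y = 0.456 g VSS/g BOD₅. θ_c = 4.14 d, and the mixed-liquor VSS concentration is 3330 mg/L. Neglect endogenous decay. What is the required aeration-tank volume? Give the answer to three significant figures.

V ≈ 5280 m³

Biomass mass balance (decay neglected): V·X = Y·Q·(S₀ − S)·θ_c, so V = 0.456 × 18200 × (533 − 21.0) × 4.14 / 3330 = 5283 m³.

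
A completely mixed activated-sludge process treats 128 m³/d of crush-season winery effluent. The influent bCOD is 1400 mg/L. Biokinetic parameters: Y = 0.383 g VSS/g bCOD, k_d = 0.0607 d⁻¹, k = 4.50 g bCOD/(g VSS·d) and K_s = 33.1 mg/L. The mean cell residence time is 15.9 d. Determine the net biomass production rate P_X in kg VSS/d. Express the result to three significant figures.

From the Monod/SRT balance for a CMAS, S = K_s·(1+k_d θ_c)/[θ_c·(Y k − k_d) − 1] = 33.1 × (1 + 0.0607 × 15.9) / [15.9 × (0.383 × 4.50 − 0.0607) − 1] = 65.05 / 25.44 = 2.557 mg/L.
Y_obs = Y / (1 + k_d θ_c) = 0.383 / (1 + 0.0607 × 15.9) = 0.383 / 1.965 = 0.1949.
Mass of bCOD removed per day: Q(S₀ − S) = 128 × 1397 g/m³ = 178.9 kg/d.
Net biomass production P_X = Y_obs × Q·(S₀ − S) = 0.1949 × 178.9 = 34.86 kg VSS/d.

P_X ≈ 34.9 kg VSS/d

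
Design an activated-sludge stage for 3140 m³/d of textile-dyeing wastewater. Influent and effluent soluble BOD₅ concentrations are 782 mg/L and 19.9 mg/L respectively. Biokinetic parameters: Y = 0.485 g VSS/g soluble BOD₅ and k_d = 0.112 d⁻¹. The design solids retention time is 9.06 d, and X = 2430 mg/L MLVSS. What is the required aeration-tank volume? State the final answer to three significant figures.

V ≈ 2150 m³

From the SRT design equation V = Y Q (S₀−S) θ_c / [X (1 + k_d θ_c)] = 0.485 × 3140 × (782 − 19.9) × 9.06 / [2430 × (1 + 0.112 × 9.06)] = 1.05×10^7 / 4896 = 2148 m³.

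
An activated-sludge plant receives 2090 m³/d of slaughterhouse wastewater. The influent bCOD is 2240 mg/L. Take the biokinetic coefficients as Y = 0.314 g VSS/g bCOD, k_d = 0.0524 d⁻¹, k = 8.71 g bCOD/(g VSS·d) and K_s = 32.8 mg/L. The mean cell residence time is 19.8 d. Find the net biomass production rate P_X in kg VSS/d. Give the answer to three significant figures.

P_X ≈ 721 kg VSS/d

Effluent substrate depends only on kinetics and SRT: S = K_s(1 + k_d θ_c) / [θ_c(Yk − k_d) − 1] = 32.8 × (1 + 0.0524 × 19.8) / [19.8 × (0.314 × 8.71 − 0.0524) − 1] = 66.83 / 52.11 = 1.282 mg/L.
Y_obs = Y / (1 + k_d θ_c) = 0.314 / (1 + 0.0524 × 19.8) = 0.314 / 2.038 = 0.1541.
ΔS = 2240 − 1.28 = 2239 mg/L, so the substrate removal rate is 2090 × 2239/1000 = 4679 kg bCOD/d.
Biomass produced: P_X = Y_obs·Q·ΔS = 0.1541 × 4679 ≈ 721.1 kg VSS/d.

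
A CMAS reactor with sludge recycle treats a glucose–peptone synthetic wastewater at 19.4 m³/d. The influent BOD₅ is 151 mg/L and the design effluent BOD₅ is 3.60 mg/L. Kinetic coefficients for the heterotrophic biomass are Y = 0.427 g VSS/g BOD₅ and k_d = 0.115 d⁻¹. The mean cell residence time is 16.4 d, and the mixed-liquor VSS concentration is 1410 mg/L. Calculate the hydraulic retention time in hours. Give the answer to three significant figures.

τ ≈ 6.09 h

Rearranging the biomass balance for a CMAS with decay, V = Y·Q·ΔS·θ_c / [X·(1+k_d θ_c)] = 0.427 × 19.4 × (151 − 3.60) × 16.4 / [1410 × (1 + 0.115 × 16.4)] = 2×10^4 / 4069 = 4.921 m³.
τ = V/Q = 4.921/19.4 = 0.2537 d, or 6.088 h.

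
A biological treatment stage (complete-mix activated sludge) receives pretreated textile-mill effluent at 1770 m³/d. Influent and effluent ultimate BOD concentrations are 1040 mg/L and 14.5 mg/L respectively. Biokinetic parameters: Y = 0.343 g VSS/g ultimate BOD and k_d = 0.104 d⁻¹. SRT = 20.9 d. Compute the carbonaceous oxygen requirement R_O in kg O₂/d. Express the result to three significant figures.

The observed yield is Y_obs = Y/(1 + k_d·θ_c) = 0.343 / (1 + 0.104 × 20.9) = 0.343 / 3.174 = 0.1081 g VSS per g ultimate BOD removed.
ΔS = 1040 − 14.5 = 1026 mg/L, so the substrate removal rate is 1770 × 1026/1000 = 1815 kg ultimate BOD/d.
P_X = Y_obs·Q·(S₀ − S) = 0.1081 × 1815 = 196.2 kg VSS/d.
Carbonaceous O₂ demand = substrate oxidised − cell-mass equivalent = 1815 − 1.42 × 196.2 = 1537 kg O₂/d.

R_O ≈ 1540 kg O₂/d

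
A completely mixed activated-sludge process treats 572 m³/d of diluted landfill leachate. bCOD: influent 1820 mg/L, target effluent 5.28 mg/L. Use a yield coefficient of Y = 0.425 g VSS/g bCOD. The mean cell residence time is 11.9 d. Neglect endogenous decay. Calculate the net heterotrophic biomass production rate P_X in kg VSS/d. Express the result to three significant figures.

P_X ≈ 441 kg VSS/d

Since k_d ≈ 0, Y_obs = Y = 0.425 g VSS/g bCOD.
Q·(S₀ − S) = 572 × (1820 − 5.28) × 10⁻³ = 1038 kg/d removed.
Net biomass production P_X = Y_obs × Q·(S₀ − S) = 0.4250 × 1038 = 441.2 kg VSS/d.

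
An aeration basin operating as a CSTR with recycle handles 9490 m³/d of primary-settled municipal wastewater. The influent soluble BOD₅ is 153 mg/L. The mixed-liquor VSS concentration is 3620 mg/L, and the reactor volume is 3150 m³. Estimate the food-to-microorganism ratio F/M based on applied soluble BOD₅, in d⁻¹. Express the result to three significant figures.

F/M ≈ 0.127 d⁻¹

Food-to-microorganism ratio F/M = Q S₀ / (V X) = 9490 × 153 / (3150 × 3620) = 0.1273 d⁻¹.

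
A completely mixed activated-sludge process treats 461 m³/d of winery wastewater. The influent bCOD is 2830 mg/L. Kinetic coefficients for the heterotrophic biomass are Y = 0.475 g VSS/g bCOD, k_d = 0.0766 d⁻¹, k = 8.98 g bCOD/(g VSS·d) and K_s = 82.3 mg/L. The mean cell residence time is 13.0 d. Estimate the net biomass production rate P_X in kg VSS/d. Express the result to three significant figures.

P_X ≈ 310 kg VSS/d

From the Monod/SRT balance for a CMAS, S = K_s·(1+k_d θ_c)/[θ_c·(Y k − k_d) − 1] = 82.3 × (1 + 0.0766 × 13.0) / [13.0 × (0.475 × 8.98 − 0.0766) − 1] = 164.3 / 53.46 = 3.073 mg/L.
Observed yield with endogenous decay: Y_obs = Y / (1 + k_d·θ_c) = 0.475 / (1 + 0.0766 × 13.0) = 0.475 / 1.996 = 0.2380 g VSS/g bCOD.
Mass of bCOD removed per day: Q(S₀ − S) = 461 × 2827 g/m³ = 1303 kg/d.
P_X = Y_obs · Q(S₀ − S) = 0.2380 × 1303 = 310.2 kg VSS/d.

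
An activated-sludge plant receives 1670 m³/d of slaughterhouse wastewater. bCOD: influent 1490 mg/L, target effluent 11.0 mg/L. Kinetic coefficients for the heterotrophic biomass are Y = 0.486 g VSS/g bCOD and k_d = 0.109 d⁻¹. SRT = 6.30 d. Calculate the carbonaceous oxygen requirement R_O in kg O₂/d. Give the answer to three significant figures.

R_O ≈ 1460 kg O₂/d

Y_obs = Y / (1 + k_d θ_c) = 0.486 / (1 + 0.109 × 6.30) = 0.486 / 1.687 = 0.2881.
Q·(S₀ − S) = 1670 × (1490 − 11.0) × 10⁻³ = 2470 kg/d removed.
Biomass synthesised: P_X = Y_obs × 2470 = 711.7 kg VSS/d.
R_O = Q·(S₀ − S) − 1.42·P_X = 2470 − 1.42 × 711.7 = 1459 kg O₂/d.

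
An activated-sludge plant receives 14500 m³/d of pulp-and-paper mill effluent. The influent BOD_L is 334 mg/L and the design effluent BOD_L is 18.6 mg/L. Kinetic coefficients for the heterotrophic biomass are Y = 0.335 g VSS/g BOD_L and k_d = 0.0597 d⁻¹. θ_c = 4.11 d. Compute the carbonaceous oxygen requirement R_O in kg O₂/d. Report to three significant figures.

Y_obs = Y / (1 + k_d θ_c) = 0.335 / (1 + 0.0597 × 4.11) = 0.335 / 1.245 = 0.2690.
ΔS = 334 − 18.6 = 315.4 mg/L, so the substrate removal rate is 14500 × 315.4/1000 = 4573 kg BOD_L/d.
Biomass synthesised: P_X = Y_obs × 4573 = 1230 kg VSS/d.
R_O = Q·(S₀ − S) − 1.42·P_X = 4573 − 1.42 × 1230 = 2826 kg O₂/d.

R_O ≈ 2830 kg O₂/d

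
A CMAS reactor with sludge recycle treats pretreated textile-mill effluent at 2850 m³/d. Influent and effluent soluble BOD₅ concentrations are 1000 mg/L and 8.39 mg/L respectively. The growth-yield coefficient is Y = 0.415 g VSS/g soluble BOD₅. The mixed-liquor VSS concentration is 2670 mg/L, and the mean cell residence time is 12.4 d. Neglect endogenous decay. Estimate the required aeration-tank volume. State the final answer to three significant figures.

V·X = Y·Q·ΔS·θ_c gives V = 0.415 × 2850 × (1000 − 8.39) × 12.4 / 2670 = 5447 m³.

V ≈ 5450 m³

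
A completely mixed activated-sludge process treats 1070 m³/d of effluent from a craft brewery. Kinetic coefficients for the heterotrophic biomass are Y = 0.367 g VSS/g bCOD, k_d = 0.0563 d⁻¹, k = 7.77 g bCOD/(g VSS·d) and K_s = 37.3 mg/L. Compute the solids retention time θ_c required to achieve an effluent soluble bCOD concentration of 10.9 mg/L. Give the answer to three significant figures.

At the target effluent, Y k S/(K_s+S) = 0.367×7.77×10.9/48.20 = 0.6449 d⁻¹.
1/θ_c = 0.6449 − 0.0563 = 0.5886 d⁻¹, so θ_c = 1.699 d.

θ_c ≈ 1.70 d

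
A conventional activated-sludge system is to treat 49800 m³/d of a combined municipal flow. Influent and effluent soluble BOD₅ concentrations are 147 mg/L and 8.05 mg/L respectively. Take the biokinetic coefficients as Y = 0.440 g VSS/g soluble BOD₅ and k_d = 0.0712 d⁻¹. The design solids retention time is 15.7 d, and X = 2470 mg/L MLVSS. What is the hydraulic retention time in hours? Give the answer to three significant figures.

From the SRT design equation V = Y Q (S₀−S) θ_c / [X (1 + k_d θ_c)] = 0.440 × 49800 × (147 − 8.05) × 15.7 / [2470 × (1 + 0.0712 × 15.7)] = 4.78×10^7 / 5231 = 9138 m³.
τ = V/Q = 9138/49800 = 0.1835 d, or 4.404 h.

τ ≈ 4.40 h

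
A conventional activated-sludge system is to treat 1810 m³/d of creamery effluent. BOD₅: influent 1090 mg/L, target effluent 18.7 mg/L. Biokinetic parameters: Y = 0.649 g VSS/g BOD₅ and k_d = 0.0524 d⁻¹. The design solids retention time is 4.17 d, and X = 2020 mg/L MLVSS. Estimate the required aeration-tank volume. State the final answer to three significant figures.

From the SRT design equation V = Y Q (S₀−S) θ_c / [X (1 + k_d θ_c)] = 0.649 × 1810 × (1090 − 18.7) × 4.17 / [2020 × (1 + 0.0524 × 4.17)] = 5.25×10^6 / 2461 = 2132 m³.

V ≈ 2130 m³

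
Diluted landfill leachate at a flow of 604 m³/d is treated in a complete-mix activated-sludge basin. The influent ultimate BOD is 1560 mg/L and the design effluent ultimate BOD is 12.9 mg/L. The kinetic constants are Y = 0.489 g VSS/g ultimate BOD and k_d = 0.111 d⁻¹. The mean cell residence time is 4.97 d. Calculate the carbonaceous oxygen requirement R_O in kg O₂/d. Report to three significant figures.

The observed yield is Y_obs = Y/(1 + k_d·θ_c) = 0.489 / (1 + 0.111 × 4.97) = 0.489 / 1.552 = 0.3151 g VSS per g ultimate BOD removed.
Substrate removed = Q·(S₀ − S) = 604 m³/d × (1560 − 12.9) g/m³ = 9.34×10^5 g/d = 934.4 kg/d.
P_X = Y_obs·Q·(S₀ − S) = 0.3151 × 934.4 = 294.5 kg VSS/d.
Carbonaceous O₂ demand = substrate oxidised − cell-mass equivalent = 934.4 − 1.42 × 294.5 = 516.3 kg O₂/d.

R_O ≈ 516 kg O₂/d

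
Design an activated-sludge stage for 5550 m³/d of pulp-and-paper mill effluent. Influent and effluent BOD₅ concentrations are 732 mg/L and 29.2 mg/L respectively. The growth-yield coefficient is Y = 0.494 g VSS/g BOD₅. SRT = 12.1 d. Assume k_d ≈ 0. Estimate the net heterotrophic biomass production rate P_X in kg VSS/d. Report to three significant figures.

Since k_d ≈ 0, Y_obs = Y = 0.494 g VSS/g BOD₅.
Substrate removed = Q·(S₀ − S) = 5550 m³/d × (732 − 29.2) g/m³ = 3.9×10^6 g/d = 3901 kg/d.
So the net sludge growth is P_X = 0.4940 × 3901 = 1927 kg VSS/d.

P_X ≈ 1930 kg VSS/d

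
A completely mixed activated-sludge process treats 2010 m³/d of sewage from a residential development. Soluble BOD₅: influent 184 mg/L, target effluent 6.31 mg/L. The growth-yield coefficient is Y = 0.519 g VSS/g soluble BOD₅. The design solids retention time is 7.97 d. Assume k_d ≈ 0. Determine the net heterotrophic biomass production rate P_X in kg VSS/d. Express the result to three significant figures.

P_X ≈ 185 kg VSS/d

No decay correction is needed, so Y_obs = Y = 0.519.
Substrate removed = Q·(S₀ − S) = 2010 m³/d × (184 − 6.31) g/m³ = 3.57×10^5 g/d = 357.2 kg/d.
P_X = Y_obs · Q(S₀ − S) = 0.5190 × 357.2 = 185.4 kg VSS/d.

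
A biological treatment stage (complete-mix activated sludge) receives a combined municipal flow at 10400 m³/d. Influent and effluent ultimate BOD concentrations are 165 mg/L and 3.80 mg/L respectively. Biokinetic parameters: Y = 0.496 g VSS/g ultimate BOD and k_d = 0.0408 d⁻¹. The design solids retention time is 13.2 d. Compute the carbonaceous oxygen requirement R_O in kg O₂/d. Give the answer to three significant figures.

R_O ≈ 909 kg O₂/d

Y_obs = Y / (1 + k_d θ_c) = 0.496 / (1 + 0.0408 × 13.2) = 0.496 / 1.539 = 0.3224.
Q·(S₀ − S) = 10400 × (165 − 3.80) × 10⁻³ = 1676 kg/d removed.
Net sludge production P_X = 0.3224 × 1676 = 540.5 kg VSS/d.
Carbonaceous O₂ demand = substrate oxidised − cell-mass equivalent = 1676 − 1.42 × 540.5 = 909.0 kg O₂/d.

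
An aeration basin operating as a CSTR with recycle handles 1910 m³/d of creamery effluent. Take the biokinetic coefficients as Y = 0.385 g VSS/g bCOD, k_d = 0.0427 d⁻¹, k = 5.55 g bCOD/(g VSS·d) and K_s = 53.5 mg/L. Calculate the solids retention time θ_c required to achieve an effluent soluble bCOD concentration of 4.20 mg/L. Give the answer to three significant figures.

θ_c ≈ 8.86 d

From 1/θ_c = Y·k·S/(K_s + S) − k_d: Y·k·S/(K_s+S) = 0.385 × 5.55 × 4.20 / (53.5 + 4.20) = 0.1555 d⁻¹.
1/θ_c = 0.1555 − 0.0427 = 0.1128 d⁻¹, so θ_c = 8.863 d.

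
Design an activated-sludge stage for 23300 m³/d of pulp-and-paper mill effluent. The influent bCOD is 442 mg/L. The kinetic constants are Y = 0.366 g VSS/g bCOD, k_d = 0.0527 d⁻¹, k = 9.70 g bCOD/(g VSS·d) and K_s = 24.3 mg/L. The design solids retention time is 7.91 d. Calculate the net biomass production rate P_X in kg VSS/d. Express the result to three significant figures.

From the Monod/SRT balance for a CMAS, S = K_s·(1+k_d θ_c)/[θ_c·(Y k − k_d) − 1] = 24.3 × (1 + 0.0527 × 7.91) / [7.91 × (0.366 × 9.70 − 0.0527) − 1] = 34.43 / 26.67 = 1.291 mg/L.
Observed yield with endogenous decay: Y_obs = Y / (1 + k_d·θ_c) = 0.366 / (1 + 0.0527 × 7.91) = 0.366 / 1.417 = 0.2583 g VSS/g bCOD.
Mass of bCOD removed per day: Q(S₀ − S) = 23300 × 440.7 g/m³ = 10269 kg/d.
Biomass produced: P_X = Y_obs·Q·ΔS = 0.2583 × 10269 ≈ 2653 kg VSS/d.

P_X ≈ 2650 kg VSS/d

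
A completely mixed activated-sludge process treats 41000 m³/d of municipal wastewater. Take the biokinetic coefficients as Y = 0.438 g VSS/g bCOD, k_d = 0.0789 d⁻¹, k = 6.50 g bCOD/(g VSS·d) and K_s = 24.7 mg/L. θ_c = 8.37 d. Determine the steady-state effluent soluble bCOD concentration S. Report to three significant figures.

For a completely mixed reactor with recycle the Lawrence–McCarty relation gives S = K_s·(1 + k_d·θ_c) / [θ_c·(Y·k − k_d) − 1] = 24.7 × (1 + 0.0789 × 8.37) / [8.37 × (0.438 × 6.50 − 0.0789) − 1] = 41.01 / 22.17 = 1.850 mg/L.

S ≈ 1.85 mg/L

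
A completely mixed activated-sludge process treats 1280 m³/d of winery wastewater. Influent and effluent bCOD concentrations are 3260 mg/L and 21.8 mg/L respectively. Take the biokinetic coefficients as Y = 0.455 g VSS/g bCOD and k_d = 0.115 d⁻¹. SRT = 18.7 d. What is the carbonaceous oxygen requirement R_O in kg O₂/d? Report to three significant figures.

Y_obs = Y / (1 + k_d θ_c) = 0.455 / (1 + 0.115 × 18.7) = 0.455 / 3.151 = 0.1444.
Mass of bCOD removed per day: Q(S₀ − S) = 1280 × 3238 g/m³ = 4145 kg/d.
P_X = Y_obs·Q·(S₀ − S) = 0.1444 × 4145 = 598.6 kg VSS/d.
R_O = Q·(S₀ − S) − 1.42·P_X = 4145 − 1.42 × 598.6 = 3295 kg O₂/d.

R_O ≈ 3290 kg O₂/d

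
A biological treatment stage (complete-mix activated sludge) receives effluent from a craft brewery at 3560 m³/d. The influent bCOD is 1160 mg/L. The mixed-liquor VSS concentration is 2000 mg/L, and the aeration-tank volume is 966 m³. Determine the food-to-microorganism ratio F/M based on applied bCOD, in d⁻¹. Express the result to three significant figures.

F/M = Q·S₀ / (V·X) = 3560 × 1160 / (966.0 × 2000) = 2.137 g bCOD·(g VSS·d)⁻¹.

F/M ≈ 2.14 d⁻¹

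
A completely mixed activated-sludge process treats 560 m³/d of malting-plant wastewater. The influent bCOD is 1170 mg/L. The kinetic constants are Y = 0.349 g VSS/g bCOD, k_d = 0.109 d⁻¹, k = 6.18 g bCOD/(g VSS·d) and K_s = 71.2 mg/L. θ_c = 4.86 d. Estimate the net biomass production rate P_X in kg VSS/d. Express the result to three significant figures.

P_X ≈ 148 kg VSS/d

Effluent substrate depends only on kinetics and SRT: S = K_s(1 + k_d θ_c) / [θ_c(Yk − k_d) − 1] = 71.2 × (1 + 0.109 × 4.86) / [4.86 × (0.349 × 6.18 − 0.109) − 1] = 108.9 / 8.952 = 12.17 mg/L.
Observed yield with endogenous decay: Y_obs = Y / (1 + k_d·θ_c) = 0.349 / (1 + 0.109 × 4.86) = 0.349 / 1.530 = 0.2281 g VSS/g bCOD.
ΔS = 1170 − 12.2 = 1158 mg/L, so the substrate removal rate is 560 × 1158/1000 = 648.4 kg bCOD/d.
So the net sludge growth is P_X = 0.2281 × 648.4 = 147.9 kg VSS/d.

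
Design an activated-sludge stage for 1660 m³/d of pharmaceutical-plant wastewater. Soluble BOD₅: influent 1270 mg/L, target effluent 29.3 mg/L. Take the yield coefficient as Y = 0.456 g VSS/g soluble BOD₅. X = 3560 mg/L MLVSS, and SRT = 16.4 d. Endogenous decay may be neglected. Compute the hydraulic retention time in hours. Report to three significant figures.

Biomass mass balance (decay neglected): V·X = Y·Q·(S₀ − S)·θ_c, so V = 0.456 × 1660 × (1270 − 29.3) × 16.4 / 3560 = 4326 m³.
Hydraulic retention time τ = V/Q = 4326 / 1660 = 2.606 d = 62.55 h.

τ ≈ 62.6 h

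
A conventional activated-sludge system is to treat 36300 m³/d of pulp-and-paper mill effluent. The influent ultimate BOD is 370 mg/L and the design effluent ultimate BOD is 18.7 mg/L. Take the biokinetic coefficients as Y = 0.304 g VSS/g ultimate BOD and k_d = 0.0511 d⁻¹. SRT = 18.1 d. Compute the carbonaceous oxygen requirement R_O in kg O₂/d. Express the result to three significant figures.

R_O ≈ 9890 kg O₂/d

Correct the yield for decay: Y_obs = Y/(1 + k_d θ_c) = 0.304 / (1 + 0.0511 × 18.1) = 0.304 / 1.925 = 0.1579.
Q·(S₀ − S) = 36300 × (370 − 18.7) × 10⁻³ = 12752 kg/d removed.
Biomass synthesised: P_X = Y_obs × 12752 = 2014 kg VSS/d.
R_O = Q·ΔS − 1.42 P_X = 12752 − 2860 = 9892 kg O₂/d.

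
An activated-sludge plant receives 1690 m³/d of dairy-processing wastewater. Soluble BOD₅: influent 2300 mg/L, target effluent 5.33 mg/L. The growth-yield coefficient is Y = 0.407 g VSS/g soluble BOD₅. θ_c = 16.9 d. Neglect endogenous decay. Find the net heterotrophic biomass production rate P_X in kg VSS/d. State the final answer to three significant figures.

No decay correction is needed, so Y_obs = Y = 0.407.
Q·(S₀ − S) = 1690 × (2300 − 5.33) × 10⁻³ = 3878 kg/d removed.
P_X = Y_obs · Q(S₀ − S) = 0.4070 × 3878 = 1578 kg VSS/d.

P_X ≈ 1580 kg VSS/d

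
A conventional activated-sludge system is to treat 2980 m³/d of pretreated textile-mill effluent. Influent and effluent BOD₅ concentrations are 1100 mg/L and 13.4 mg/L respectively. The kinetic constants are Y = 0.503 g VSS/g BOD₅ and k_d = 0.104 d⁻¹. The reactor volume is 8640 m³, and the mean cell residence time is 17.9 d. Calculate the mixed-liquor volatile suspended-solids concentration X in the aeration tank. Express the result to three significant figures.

X ≈ 1180 mg/L

X = Y·Q·ΔS·θ_c / [V·(1 + k_d θ_c)] = 0.503 × 2980 × (1100 − 13.4) × 17.9 / [8640 × (1 + 0.104 × 17.9)] = 1179 mg/L.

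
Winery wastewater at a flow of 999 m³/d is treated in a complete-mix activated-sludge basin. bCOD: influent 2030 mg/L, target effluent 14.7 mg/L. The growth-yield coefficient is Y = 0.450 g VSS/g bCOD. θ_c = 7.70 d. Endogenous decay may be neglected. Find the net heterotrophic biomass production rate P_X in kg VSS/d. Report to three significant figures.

Since k_d ≈ 0, Y_obs = Y = 0.450 g VSS/g bCOD.
Q·(S₀ − S) = 999 × (2030 − 14.7) × 10⁻³ = 2013 kg/d removed.
So the net sludge growth is P_X = 0.4500 × 2013 = 906.0 kg VSS/d.

P_X ≈ 906 kg VSS/d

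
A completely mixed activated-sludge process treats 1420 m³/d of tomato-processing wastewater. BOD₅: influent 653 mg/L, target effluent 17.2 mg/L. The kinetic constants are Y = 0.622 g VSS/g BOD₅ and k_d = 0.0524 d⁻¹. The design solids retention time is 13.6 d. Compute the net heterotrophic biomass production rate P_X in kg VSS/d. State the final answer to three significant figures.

P_X ≈ 328 kg VSS/d

Observed yield with endogenous decay: Y_obs = Y / (1 + k_d·θ_c) = 0.622 / (1 + 0.0524 × 13.6) = 0.622 / 1.713 = 0.3632 g VSS/g BOD₅.
Mass of BOD₅ removed per day: Q(S₀ − S) = 1420 × 635.8 g/m³ = 902.8 kg/d.
So the net sludge growth is P_X = 0.3632 × 902.8 = 327.9 kg VSS/d.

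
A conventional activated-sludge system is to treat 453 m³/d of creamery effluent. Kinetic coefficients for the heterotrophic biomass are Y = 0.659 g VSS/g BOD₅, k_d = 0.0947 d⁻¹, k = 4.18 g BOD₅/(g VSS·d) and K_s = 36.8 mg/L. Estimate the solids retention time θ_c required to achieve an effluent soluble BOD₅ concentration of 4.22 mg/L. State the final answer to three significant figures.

Specific growth rate at S = 4.22 mg/L: μ = YkS/(K_s+S) = 0.659·4.18·4.22/(36.8+4.22) = 0.2834 d⁻¹.
θ_c = 1/(μ − k_d) = 1/(0.2834 − 0.0947) = 1/0.1887 = 5.300 d.

θ_c ≈ 5.30 d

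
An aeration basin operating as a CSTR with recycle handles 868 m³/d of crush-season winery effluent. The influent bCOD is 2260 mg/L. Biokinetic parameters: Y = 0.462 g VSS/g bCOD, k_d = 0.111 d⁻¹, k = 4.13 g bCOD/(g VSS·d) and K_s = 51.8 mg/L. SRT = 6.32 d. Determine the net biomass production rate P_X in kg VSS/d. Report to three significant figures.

For a completely mixed reactor with recycle the Lawrence–McCarty relation gives S = K_s·(1 + k_d·θ_c) / [θ_c·(Y·k − k_d) − 1] = 51.8 × (1 + 0.111 × 6.32) / [6.32 × (0.462 × 4.13 − 0.111) − 1] = 88.14 / 10.36 = 8.510 mg/L.
Correct the yield for decay: Y_obs = Y/(1 + k_d θ_c) = 0.462 / (1 + 0.111 × 6.32) = 0.462 / 1.702 = 0.2715.
Mass of bCOD removed per day: Q(S₀ − S) = 868 × 2251 g/m³ = 1954 kg/d.
Net biomass production P_X = Y_obs × Q·(S₀ − S) = 0.2715 × 1954 = 530.6 kg VSS/d.

P_X ≈ 531 kg VSS/d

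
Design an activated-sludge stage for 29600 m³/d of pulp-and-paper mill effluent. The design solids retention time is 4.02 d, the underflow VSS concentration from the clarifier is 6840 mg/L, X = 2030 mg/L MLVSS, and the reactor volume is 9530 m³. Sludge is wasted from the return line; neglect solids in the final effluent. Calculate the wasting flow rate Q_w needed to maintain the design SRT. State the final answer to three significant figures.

Q_w ≈ 704 m³/d

Wasting from the return line (neglecting effluent solids): Q_w = V·X / (θ_c·X_r) = 9530 × 2030 / (4.02 × 6840) = 703.6 m³/d.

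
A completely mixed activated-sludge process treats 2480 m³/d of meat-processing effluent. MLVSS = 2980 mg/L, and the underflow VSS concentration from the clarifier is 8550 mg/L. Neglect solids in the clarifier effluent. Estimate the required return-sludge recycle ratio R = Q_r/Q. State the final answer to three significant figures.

R = Q_r/Q = X/(X_r − X) = 2980 / (8550 − 2980) = 0.5350.

R ≈ 0.535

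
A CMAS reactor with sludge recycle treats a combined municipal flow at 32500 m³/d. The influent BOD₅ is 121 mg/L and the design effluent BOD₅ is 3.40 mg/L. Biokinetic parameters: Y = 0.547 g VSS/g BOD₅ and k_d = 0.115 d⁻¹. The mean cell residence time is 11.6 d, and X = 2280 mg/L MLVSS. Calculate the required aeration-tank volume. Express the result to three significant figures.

V ≈ 4560 m³

From the SRT design equation V = Y Q (S₀−S) θ_c / [X (1 + k_d θ_c)] = 0.547 × 32500 × (121 − 3.40) × 11.6 / [2280 × (1 + 0.115 × 11.6)] = 2.43×10^7 / 5322 = 4557 m³.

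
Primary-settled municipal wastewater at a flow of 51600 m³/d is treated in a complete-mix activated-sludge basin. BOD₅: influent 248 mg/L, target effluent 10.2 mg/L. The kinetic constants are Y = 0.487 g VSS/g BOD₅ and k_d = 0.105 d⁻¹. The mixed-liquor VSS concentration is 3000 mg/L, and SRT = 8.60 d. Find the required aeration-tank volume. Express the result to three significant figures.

From the SRT design equation V = Y Q (S₀−S) θ_c / [X (1 + k_d θ_c)] = 0.487 × 51600 × (248 − 10.2) × 8.60 / [3000 × (1 + 0.105 × 8.60)] = 5.14×10^7 / 5709 = 9002 m³.

V ≈ 9000 m³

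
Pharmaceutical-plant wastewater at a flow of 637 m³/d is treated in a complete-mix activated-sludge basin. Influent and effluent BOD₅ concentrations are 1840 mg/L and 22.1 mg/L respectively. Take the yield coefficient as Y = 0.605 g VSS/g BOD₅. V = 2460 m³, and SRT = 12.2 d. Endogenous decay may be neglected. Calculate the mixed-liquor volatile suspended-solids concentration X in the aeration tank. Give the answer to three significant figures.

Without decay, X = Y Q (S₀−S) θ_c / V = 0.605 × 637 × (1840 − 22.1) × 12.2 / 2460 = 3474 mg/L.

X ≈ 3470 mg/L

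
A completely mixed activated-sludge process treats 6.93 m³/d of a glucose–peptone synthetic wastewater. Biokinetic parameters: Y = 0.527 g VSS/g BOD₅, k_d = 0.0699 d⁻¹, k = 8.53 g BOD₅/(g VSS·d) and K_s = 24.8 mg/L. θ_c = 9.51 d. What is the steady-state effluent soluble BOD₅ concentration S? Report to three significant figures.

From the Monod/SRT balance for a CMAS, S = K_s·(1+k_d θ_c)/[θ_c·(Y k − k_d) − 1] = 24.8 × (1 + 0.0699 × 9.51) / [9.51 × (0.527 × 8.53 − 0.0699) − 1] = 41.29 / 41.09 = 1.005 mg/L.

S ≈ 1.00 mg/L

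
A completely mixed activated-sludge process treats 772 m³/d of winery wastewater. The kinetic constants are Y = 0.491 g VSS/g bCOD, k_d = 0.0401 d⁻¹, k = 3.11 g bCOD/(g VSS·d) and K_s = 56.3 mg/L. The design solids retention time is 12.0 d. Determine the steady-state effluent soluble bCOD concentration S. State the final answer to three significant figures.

S ≈ 4.95 mg/L

For a completely mixed reactor with recycle the Lawrence–McCarty relation gives S = K_s·(1 + k_d·θ_c) / [θ_c·(Y·k − k_d) − 1] = 56.3 × (1 + 0.0401 × 12.0) / [12.0 × (0.491 × 3.11 − 0.0401) − 1] = 83.39 / 16.84 = 4.951 mg/L.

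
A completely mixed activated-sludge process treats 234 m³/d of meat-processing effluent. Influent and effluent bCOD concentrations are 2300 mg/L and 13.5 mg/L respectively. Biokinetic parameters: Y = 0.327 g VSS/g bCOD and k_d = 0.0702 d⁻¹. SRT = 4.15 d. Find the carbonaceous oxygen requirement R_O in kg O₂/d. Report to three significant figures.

R_O ≈ 343 kg O₂/d

The observed yield is Y_obs = Y/(1 + k_d·θ_c) = 0.327 / (1 + 0.0702 × 4.15) = 0.327 / 1.291 = 0.2532 g VSS per g bCOD removed.
Substrate removed = Q·(S₀ − S) = 234 m³/d × (2300 − 13.5) g/m³ = 5.35×10^5 g/d = 535.0 kg/d.
P_X = Y_obs·Q·(S₀ − S) = 0.2532 × 535.0 = 135.5 kg VSS/d.
R_O = Q·ΔS − 1.42 P_X = 535.0 − 192.4 = 342.6 kg O₂/d.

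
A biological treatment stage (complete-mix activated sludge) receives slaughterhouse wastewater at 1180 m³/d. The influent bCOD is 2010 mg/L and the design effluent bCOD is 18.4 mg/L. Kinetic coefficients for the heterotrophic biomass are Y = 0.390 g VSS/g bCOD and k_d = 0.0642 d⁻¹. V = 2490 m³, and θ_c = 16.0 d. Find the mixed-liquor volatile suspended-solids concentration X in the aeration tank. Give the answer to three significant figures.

X = Y·Q·ΔS·θ_c / [V·(1 + k_d θ_c)] = 0.390 × 1180 × (2010 − 18.4) × 16.0 / [2490 × (1 + 0.0642 × 16.0)] = 2905 mg/L.

X ≈ 2910 mg/L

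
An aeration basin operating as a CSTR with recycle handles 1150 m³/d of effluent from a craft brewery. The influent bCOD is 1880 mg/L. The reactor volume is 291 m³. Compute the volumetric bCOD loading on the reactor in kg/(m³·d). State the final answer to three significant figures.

L_v ≈ 7.43 kg bCOD/(m³·d)

Applied bCOD load per unit volume = Q·S₀/V = (1150 × 1880/1000)/291.0 = 7.430 kg bCOD·m⁻³·d⁻¹.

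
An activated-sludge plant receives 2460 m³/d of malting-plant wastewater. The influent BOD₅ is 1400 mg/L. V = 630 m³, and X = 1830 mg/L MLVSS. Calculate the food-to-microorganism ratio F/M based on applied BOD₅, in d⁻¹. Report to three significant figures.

Food-to-microorganism ratio F/M = Q S₀ / (V X) = 2460 × 1400 / (630.0 × 1830) = 2.987 d⁻¹.

F/M ≈ 2.99 d⁻¹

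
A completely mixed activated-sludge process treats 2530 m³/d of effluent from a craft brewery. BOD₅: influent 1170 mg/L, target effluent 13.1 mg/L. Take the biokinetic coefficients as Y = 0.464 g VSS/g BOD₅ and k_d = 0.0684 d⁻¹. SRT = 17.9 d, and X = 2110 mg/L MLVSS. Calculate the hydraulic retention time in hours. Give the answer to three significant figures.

τ ≈ 49.1 h

Steady-state biomass mass balance: V·X·(1 + k_d·θ_c) = Y·Q·(S₀ − S)·θ_c, so V = 0.464 × 2530 × (1170 − 13.1) × 17.9 / [2110 × (1 + 0.0684 × 17.9)] = 2.43×10^7 / 4693 = 5180 m³.
Hydraulic retention time τ = V/Q = 5180 / 2530 = 2.047 d = 49.13 h.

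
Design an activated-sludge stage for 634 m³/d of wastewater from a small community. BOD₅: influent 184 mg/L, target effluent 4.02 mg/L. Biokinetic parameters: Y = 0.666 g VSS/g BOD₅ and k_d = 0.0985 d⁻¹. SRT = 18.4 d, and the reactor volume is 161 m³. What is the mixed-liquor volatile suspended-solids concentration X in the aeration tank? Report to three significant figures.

X ≈ 3090 mg/L

X = Y·Q·ΔS·θ_c / [V·(1 + k_d θ_c)] = 0.666 × 634 × (184 − 4.02) × 18.4 / [161 × (1 + 0.0985 × 18.4)] = 3088 mg/L.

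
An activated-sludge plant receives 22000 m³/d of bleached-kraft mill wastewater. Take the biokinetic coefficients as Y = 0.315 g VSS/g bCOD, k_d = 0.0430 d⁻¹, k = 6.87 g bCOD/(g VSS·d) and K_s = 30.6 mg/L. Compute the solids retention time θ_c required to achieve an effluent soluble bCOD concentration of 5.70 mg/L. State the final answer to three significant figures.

From 1/θ_c = Y·k·S/(K_s + S) − k_d: Y·k·S/(K_s+S) = 0.315 × 6.87 × 5.70 / (30.6 + 5.70) = 0.3398 d⁻¹.
θ_c = 1/(μ − k_d) = 1/(0.3398 − 0.0430) = 1/0.2968 = 3.369 d.

θ_c ≈ 3.37 d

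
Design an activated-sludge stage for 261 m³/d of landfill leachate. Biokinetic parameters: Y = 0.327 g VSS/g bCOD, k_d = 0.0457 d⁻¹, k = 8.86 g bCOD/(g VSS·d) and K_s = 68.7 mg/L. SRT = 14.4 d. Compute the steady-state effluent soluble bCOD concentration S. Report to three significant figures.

For a completely mixed reactor with recycle the Lawrence–McCarty relation gives S = K_s·(1 + k_d·θ_c) / [θ_c·(Y·k − k_d) − 1] = 68.7 × (1 + 0.0457 × 14.4) / [14.4 × (0.327 × 8.86 − 0.0457) − 1] = 113.9 / 40.06 = 2.843 mg/L.

S ≈ 2.84 mg/L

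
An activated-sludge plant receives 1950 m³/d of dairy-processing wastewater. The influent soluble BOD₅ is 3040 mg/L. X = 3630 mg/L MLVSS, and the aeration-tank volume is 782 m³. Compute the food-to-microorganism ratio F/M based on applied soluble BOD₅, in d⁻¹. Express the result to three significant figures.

F/M ≈ 2.09 d⁻¹

Food-to-microorganism ratio F/M = Q S₀ / (V X) = 1950 × 3040 / (782.0 × 3630) = 2.088 d⁻¹.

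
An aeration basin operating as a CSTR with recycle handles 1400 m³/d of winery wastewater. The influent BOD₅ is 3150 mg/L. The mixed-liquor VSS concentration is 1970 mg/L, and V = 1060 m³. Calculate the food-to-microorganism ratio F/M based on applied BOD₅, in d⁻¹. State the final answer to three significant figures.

F/M ≈ 2.11 d⁻¹

Food-to-microorganism ratio F/M = Q S₀ / (V X) = 1400 × 3150 / (1060 × 1970) = 2.112 d⁻¹.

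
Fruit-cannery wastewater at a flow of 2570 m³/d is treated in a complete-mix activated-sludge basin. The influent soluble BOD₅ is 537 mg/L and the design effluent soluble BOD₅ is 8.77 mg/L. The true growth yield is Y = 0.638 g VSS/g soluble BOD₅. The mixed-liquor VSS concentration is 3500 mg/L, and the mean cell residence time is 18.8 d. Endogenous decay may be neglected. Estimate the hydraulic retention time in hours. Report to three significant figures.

With k_d = 0 the design equation reduces to V = Y Q (S₀−S) θ_c / X = 0.638 × 2570 × (537 − 8.77) × 18.8 / 3500 = 4652 m³.
τ = V/Q = 4652/2570 = 1.810 d, or 43.45 h.

τ ≈ 43.4 h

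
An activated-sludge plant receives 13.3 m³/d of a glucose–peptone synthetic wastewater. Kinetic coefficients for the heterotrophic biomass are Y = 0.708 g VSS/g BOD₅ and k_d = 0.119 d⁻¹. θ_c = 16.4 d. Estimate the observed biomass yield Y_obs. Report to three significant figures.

Y_obs ≈ 0.240 g VSS/g BOD₅

The observed yield is Y_obs = Y/(1 + k_d·θ_c) = 0.708 / (1 + 0.119 × 16.4) = 0.708 / 2.952 = 0.2399 g VSS per g BOD₅ removed.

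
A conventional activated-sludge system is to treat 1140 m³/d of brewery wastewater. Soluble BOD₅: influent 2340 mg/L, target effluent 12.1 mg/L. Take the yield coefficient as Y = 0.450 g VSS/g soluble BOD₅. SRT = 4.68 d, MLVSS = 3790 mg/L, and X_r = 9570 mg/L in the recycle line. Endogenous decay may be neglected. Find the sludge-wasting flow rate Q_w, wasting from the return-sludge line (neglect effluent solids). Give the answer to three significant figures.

Biomass mass balance (decay neglected): V·X = Y·Q·(S₀ − S)·θ_c, so V = 0.450 × 1140 × (2340 − 12.1) × 4.68 / 3790 = 1475 m³.
Q_w = (V·X)/(θ_c X_r) = 1475 × 3790 / (4.68 × 9570) = 124.8 m³/d.

Q_w ≈ 125 m³/d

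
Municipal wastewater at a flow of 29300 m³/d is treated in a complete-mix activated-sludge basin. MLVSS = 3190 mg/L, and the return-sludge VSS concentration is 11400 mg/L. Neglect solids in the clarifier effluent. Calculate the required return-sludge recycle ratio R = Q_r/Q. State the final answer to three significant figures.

R ≈ 0.389

R = Q_r/Q = X/(X_r − X) = 3190 / (11400 − 3190) = 0.3886.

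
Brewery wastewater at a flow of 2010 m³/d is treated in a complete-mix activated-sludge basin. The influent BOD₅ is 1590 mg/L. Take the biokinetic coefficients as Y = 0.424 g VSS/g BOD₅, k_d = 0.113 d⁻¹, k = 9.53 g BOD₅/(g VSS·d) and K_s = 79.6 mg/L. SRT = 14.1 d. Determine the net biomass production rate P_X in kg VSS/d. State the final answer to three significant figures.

P_X ≈ 521 kg VSS/d

From the Monod/SRT balance for a CMAS, S = K_s·(1+k_d θ_c)/[θ_c·(Y k − k_d) − 1] = 79.6 × (1 + 0.113 × 14.1) / [14.1 × (0.424 × 9.53 − 0.113) − 1] = 206.4 / 54.38 = 3.796 mg/L.
Correct the yield for decay: Y_obs = Y/(1 + k_d θ_c) = 0.424 / (1 + 0.113 × 14.1) = 0.424 / 2.593 = 0.1635.
ΔS = 1590 − 3.80 = 1586 mg/L, so the substrate removal rate is 2010 × 1586/1000 = 3188 kg BOD₅/d.
P_X = Y_obs · Q(S₀ − S) = 0.1635 × 3188 = 521.3 kg VSS/d.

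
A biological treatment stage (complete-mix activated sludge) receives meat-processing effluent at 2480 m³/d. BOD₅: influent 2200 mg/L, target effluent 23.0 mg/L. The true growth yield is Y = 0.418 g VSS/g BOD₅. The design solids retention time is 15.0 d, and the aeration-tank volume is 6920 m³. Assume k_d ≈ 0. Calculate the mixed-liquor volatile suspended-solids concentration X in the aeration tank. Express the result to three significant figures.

X ≈ 4890 mg/L

X = Y·Q·ΔS·θ_c / V = 0.418 × 2480 × (2200 − 23.0) × 15.0 / 6920 = 4892 mg/L.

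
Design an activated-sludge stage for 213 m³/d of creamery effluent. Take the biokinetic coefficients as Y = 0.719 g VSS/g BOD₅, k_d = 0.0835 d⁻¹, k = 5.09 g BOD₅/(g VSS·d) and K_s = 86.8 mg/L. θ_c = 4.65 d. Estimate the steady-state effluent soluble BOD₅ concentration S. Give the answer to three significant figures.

Effluent substrate depends only on kinetics and SRT: S = K_s(1 + k_d θ_c) / [θ_c(Yk − k_d) − 1] = 86.8 × (1 + 0.0835 × 4.65) / [4.65 × (0.719 × 5.09 − 0.0835) − 1] = 120.5 / 15.63 = 7.710 mg/L.

S ≈ 7.71 mg/L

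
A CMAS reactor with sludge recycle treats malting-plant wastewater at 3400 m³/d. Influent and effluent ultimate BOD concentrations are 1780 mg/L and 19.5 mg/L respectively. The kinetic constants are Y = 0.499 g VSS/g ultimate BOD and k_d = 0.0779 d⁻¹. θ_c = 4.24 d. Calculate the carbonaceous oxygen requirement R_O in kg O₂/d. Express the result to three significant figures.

R_O ≈ 2800 kg O₂/d

The observed yield is Y_obs = Y/(1 + k_d·θ_c) = 0.499 / (1 + 0.0779 × 4.24) = 0.499 / 1.330 = 0.3751 g VSS per g ultimate BOD removed.
Mass of ultimate BOD removed per day: Q(S₀ − S) = 3400 × 1760 g/m³ = 5986 kg/d.
P_X = Y_obs·Q·(S₀ − S) = 0.3751 × 5986 = 2245 kg VSS/d.
Carbonaceous O₂ demand = substrate oxidised − cell-mass equivalent = 5986 − 1.42 × 2245 = 2797 kg O₂/d.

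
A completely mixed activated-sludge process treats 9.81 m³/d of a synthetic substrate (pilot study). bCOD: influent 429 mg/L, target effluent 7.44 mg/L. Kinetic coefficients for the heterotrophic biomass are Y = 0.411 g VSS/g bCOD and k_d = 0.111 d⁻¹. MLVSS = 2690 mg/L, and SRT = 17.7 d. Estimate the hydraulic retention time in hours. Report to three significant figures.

τ ≈ 9.23 h

From the SRT design equation V = Y Q (S₀−S) θ_c / [X (1 + k_d θ_c)] = 0.411 × 9.81 × (429 − 7.44) × 17.7 / [2690 × (1 + 0.111 × 17.7)] = 3.01×10^4 / 7975 = 3.772 m³.
HRT = V/Q = 3.772 m³ / 9.81 m³·d⁻¹ = 0.3845 d × 24 = 9.229 h.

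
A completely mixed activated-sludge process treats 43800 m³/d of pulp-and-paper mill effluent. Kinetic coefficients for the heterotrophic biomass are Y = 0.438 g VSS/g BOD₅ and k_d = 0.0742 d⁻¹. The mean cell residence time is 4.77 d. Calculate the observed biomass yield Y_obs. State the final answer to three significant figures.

Correct the yield for decay: Y_obs = Y/(1 + k_d θ_c) = 0.438 / (1 + 0.0742 × 4.77) = 0.438 / 1.354 = 0.3235.

Y_obs ≈ 0.324 g VSS/g BOD₅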